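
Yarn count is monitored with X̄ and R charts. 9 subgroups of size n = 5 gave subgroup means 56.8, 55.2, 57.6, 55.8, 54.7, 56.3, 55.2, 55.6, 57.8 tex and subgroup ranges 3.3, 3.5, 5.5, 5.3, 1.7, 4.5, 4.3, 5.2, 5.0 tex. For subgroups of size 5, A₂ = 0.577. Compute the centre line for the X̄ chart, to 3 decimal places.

56.111

X̄̄ = (56.8 + 55.2 + 57.6 + 55.8 + 54.7 + 56.3 + 55.2 + 55.6 + 57.8) / 9 = 505.0000 / 9 = 56.1111
CL = X̄̄ = 56.1111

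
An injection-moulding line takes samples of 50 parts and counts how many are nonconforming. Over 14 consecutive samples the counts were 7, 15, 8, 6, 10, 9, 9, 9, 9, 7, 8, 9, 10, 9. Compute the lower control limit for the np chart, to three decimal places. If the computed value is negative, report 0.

p̄ = Σdᵢ / (k·n) = 125 / (14 × 50) = 0.17857
LCL = np̄ − 3·√(np̄(1−p̄)) = 8.9286 − 3 × 2.7082 = 0.8041

0.804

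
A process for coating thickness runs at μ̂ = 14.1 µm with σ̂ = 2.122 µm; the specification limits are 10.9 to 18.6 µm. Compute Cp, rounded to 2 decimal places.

0.60

Cp = (USL − LSL) / (6σ̂) = (18.6 − 10.9) / (6 × 2.122) = 7.7000 / 12.7320 = 0.6048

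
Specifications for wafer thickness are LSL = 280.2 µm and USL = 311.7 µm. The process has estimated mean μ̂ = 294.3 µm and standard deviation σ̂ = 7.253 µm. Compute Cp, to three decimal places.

Cp = (USL − LSL) / (6σ̂) = (311.7 − 280.2) / (6 × 7.253) = 31.5000 / 43.5180 = 0.7238

0.724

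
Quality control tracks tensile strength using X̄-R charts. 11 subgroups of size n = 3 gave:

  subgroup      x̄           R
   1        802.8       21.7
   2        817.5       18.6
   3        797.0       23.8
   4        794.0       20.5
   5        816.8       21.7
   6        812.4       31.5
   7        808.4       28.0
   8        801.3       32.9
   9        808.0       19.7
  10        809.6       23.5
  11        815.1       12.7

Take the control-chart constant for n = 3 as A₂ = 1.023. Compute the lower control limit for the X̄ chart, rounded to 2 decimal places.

X̄̄ = (802.8 + 817.5 + 797.0 + 794.0 + 816.8 + 812.4 + 808.4 + 801.3 + 808.0 + 809.6 + 815.1) / 11 = 8882.9000 / 11 = 807.5364
R̄ = (21.7 + 18.6 + 23.8 + 20.5 + 21.7 + 31.5 + 28.0 + 32.9 + 19.7 + 23.5 + 12.7) / 11 = 254.6000 / 11 = 23.1455
LCL = X̄̄ − A₂·R̄ = 807.5364 − 1.023 × 23.1455 = 783.8586

783.86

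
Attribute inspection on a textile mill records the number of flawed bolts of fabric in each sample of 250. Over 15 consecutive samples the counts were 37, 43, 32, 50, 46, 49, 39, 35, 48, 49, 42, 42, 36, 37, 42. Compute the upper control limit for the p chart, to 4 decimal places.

0.2380

p̄ = Σdᵢ / (k·n) = 627 / (15 × 250) = 0.16720
UCL = p̄ + 3·√(p̄(1−p̄)/n) = 0.16720 + 3 × √(0.16720×0.83280/250) = 0.16720 + 3 × 0.02360 = 0.23800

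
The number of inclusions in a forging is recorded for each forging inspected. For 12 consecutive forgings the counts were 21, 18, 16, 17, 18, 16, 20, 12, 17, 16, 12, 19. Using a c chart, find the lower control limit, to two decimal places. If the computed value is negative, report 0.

c̄ = (21 + 18 + 16 + 17 + 18 + 16 + 20 + 12 + 17 + 16 + 12 + 19) / 12 = 202 / 12 = 16.8333
LCL = c̄ − 3√c̄ = 16.8333 − 3 × 4.1028 = 4.5248

4.52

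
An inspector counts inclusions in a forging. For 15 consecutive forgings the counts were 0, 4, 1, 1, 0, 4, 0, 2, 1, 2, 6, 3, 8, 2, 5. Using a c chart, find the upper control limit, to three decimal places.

7.437

c̄ = (0 + 4 + 1 + 1 + 0 + 4 + 0 + 2 + 1 + 2 + 6 + 3 + 8 + 2 + 5) / 15 = 39 / 15 = 2.6000
UCL = c̄ + 3√c̄ = 2.6000 + 3 × √2.6000 = 2.6000 + 3 × 1.6125 = 7.4374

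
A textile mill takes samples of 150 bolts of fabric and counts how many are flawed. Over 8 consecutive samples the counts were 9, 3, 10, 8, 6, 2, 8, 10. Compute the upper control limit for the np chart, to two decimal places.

p̄ = Σdᵢ / (k·n) = 56 / (8 × 150) = 0.04667
UCL = np̄ + 3·√(np̄(1−p̄)) = 7.0000 + 3 × √(7.0000×0.95333) = 7.0000 + 3 × 2.5833 = 14.7498

14.75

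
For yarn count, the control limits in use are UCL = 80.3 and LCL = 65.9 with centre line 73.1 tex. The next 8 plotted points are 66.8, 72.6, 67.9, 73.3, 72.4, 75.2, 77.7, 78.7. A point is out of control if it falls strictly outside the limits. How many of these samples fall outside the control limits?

All 8 points lie within [65.9, 80.3].

0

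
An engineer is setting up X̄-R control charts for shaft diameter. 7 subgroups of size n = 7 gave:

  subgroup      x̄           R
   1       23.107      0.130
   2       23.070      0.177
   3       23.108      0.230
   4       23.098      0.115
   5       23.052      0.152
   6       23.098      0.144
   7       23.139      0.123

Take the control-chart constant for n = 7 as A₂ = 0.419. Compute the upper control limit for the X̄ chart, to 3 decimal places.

23.160

X̄̄ = (23.107 + 23.070 + 23.108 + 23.098 + 23.052 + 23.098 + 23.139) / 7 = 161.6720 / 7 = 23.0960
R̄ = (0.130 + 0.177 + 0.230 + 0.115 + 0.152 + 0.144 + 0.123) / 7 = 1.0710 / 7 = 0.1530
UCL = X̄̄ + A₂·R̄ = 23.0960 + 0.419 × 0.1530 = 23.1601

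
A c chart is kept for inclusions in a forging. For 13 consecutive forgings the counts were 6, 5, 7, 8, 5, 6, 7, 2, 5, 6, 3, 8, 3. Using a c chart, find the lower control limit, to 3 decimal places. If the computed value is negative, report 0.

c̄ = (6 + 5 + 7 + 8 + 5 + 6 + 7 + 2 + 5 + 6 + 3 + 8 + 3) / 13 = 71 / 13 = 5.4615
LCL = c̄ − 3√c̄ = 5.4615 − 3 × 2.3370 = -1.5494 → 0 (cannot be negative)

0.000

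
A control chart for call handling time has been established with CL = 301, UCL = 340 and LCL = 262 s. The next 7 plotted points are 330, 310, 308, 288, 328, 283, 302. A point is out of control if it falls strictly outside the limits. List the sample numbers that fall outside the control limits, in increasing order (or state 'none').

All 7 points lie within [262, 340].

none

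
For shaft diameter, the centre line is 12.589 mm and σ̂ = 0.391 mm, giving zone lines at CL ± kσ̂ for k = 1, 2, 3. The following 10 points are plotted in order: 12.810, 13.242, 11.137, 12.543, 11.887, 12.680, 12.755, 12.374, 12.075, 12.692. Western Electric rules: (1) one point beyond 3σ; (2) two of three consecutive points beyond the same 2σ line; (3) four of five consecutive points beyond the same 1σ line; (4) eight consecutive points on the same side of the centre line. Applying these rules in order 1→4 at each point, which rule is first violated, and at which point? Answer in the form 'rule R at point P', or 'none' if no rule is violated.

rule 1 at point 3

Zone of each point (C = within 1σ̂, B = 1σ̂–2σ̂, A = 2σ̂–3σ̂, * = beyond 3σ̂; sign = side of CL): 1:+C, 2:+B, 3:-*, 4:-C, 5:-B, 6:+C, 7:+C, 8:-C, 9:-B, 10:+C
Rule 1 (one point beyond the 3σ limits) is satisfied at point 3.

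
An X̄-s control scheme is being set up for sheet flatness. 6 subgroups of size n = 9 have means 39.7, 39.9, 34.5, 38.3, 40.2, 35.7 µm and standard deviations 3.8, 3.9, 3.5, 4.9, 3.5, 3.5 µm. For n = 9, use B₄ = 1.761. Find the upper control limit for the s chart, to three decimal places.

6.780

s̄ = (3.8 + 3.9 + 3.5 + 4.9 + 3.5 + 3.5) / 6 = 3.8500
UCL_s = B₄·s̄ = 1.761 × 3.8500 = 6.7798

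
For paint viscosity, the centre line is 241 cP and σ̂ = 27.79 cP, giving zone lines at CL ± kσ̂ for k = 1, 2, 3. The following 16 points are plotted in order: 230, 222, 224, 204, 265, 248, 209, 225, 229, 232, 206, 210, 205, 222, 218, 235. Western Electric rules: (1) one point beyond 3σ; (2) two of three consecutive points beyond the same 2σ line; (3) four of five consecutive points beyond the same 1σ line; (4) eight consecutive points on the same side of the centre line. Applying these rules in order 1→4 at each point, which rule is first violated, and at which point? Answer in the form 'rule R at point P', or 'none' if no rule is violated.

Zone of each point (C = within 1σ̂, B = 1σ̂–2σ̂, A = 2σ̂–3σ̂, * = beyond 3σ̂; sign = side of CL): 1:-C, 2:-C, 3:-C, 4:-B, 5:+C, 6:+C, 7:-B, 8:-C, 9:-C, 10:-C, 11:-B, 12:-B, 13:-B, 14:-C, 15:-C, 16:-C
Rule 4 (eight consecutive points on the same side of the centre line) is satisfied at point 14.

rule 4 at point 14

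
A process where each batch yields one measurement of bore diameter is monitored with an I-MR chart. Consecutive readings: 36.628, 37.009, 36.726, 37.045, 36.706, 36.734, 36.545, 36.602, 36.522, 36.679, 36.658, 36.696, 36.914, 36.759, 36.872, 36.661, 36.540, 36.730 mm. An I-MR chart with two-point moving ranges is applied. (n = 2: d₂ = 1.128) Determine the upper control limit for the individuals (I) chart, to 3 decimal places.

X̄ = (36.628 + 37.009 + 36.726 + 37.045 + 36.706 + 36.734 + 36.545 + 36.602 + 36.522 + 36.679 + 36.658 + 36.696 + 36.914 + 36.759 + 36.872 + 36.661 + 36.540 + 36.730) / 18 = 36.7237
Moving ranges: 0.381, 0.283, 0.319, 0.339, 0.028, 0.189, 0.057, 0.080, 0.157, 0.021, 0.038, 0.218, 0.155, 0.113, 0.211, 0.121, 0.190; M̄R̄ = 2.9000 / 17 = 0.1706
UCL = X̄ + 3·M̄R̄/d₂ = 36.7237 + 3 × 0.1706 / 1.128 = 37.1774

37.177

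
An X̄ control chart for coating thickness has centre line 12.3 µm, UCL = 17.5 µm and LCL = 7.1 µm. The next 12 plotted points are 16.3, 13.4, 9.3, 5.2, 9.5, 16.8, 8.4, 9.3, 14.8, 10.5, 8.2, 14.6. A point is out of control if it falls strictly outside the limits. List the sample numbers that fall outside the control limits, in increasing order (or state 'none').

4

Compare each point to [7.1, 17.5]: sample 4 = 5.2 < LCL.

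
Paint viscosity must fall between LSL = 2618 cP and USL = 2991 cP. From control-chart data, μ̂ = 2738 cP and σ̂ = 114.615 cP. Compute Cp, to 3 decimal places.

Cp = (USL − LSL) / (6σ̂) = (2991 − 2618) / (6 × 114.615) = 373.0000 / 687.6900 = 0.5424

0.542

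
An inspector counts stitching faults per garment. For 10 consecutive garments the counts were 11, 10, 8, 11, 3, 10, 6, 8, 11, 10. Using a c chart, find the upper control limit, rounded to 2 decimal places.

17.70

c̄ = (11 + 10 + 8 + 11 + 3 + 10 + 6 + 8 + 11 + 10) / 10 = 88 / 10 = 8.8000
UCL = c̄ + 3√c̄ = 8.8000 + 3 × √8.8000 = 8.8000 + 3 × 2.9665 = 17.6994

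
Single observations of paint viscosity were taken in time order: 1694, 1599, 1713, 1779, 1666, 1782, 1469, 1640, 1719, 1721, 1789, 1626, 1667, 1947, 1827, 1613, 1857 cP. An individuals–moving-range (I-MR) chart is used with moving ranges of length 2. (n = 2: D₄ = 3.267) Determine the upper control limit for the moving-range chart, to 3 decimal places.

449.008

Moving ranges: 95, 114, 66, 113, 116, 313, 171, 79, 2, 68, 163, 41, 280, 120, 214, 244; M̄R̄ = 2199.0000 / 16 = 137.4375
UCL_MR = D₄·M̄R̄ = 3.267 × 137.4375 = 449.0083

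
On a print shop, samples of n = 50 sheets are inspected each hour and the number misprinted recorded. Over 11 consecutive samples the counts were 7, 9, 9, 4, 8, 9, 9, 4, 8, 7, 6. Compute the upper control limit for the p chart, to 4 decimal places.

p̄ = Σdᵢ / (k·n) = 80 / (11 × 50) = 0.14545
UCL = p̄ + 3·√(p̄(1−p̄)/n) = 0.14545 + 3 × √(0.14545×0.85455/50) = 0.14545 + 3 × 0.04986 = 0.29503

0.2950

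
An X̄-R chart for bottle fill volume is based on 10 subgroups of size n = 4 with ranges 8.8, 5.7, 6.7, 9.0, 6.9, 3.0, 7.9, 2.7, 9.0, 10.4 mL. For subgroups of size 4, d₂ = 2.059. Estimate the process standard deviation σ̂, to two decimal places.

R̄ = (8.8 + 5.7 + 6.7 + 9.0 + 6.9 + 3.0 + 7.9 + 2.7 + 9.0 + 10.4) / 10 = 7.0100
σ̂ = R̄ / d₂ = 7.0100 / 2.059 = 3.4046

3.40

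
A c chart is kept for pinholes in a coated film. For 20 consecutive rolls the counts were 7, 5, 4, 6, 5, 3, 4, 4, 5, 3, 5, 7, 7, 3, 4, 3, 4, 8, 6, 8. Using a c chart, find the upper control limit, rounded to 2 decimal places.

11.79

c̄ = (7 + 5 + 4 + 6 + 5 + 3 + 4 + 4 + 5 + 3 + 5 + 7 + 7 + 3 + 4 + 3 + 4 + 8 + 6 + 8) / 20 = 101 / 20 = 5.0500
UCL = c̄ + 3√c̄ = 5.0500 + 3 × √5.0500 = 5.0500 + 3 × 2.2472 = 11.7917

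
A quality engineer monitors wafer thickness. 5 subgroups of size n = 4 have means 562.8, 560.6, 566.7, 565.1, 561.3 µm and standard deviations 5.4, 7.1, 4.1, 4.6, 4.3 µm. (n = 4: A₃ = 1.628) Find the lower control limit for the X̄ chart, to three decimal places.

554.997

X̄̄ = (562.8 + 560.6 + 566.7 + 565.1 + 561.3) / 5 = 563.3000
s̄ = (5.4 + 7.1 + 4.1 + 4.6 + 4.3) / 5 = 5.1000
LCL = X̄̄ − A₃·s̄ = 563.3000 − 1.628 × 5.1000 = 554.9972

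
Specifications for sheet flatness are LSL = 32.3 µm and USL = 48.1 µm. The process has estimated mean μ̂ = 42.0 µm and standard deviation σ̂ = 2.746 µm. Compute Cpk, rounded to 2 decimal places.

0.74

Cpu = (USL − μ̂) / (3σ̂) = (48.1 − 42.0) / (3 × 2.746) = 0.7405; Cpl = (μ̂ − LSL) / (3σ̂) = (42.0 − 32.3) / (3 × 2.746) = 1.1775; Cpk = min(Cpu, Cpl) = 0.7405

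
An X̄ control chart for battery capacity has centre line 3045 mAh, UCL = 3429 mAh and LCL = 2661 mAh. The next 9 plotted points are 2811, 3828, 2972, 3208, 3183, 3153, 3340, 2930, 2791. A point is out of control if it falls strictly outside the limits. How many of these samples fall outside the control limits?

Compare each point to [2661, 3429]: sample 2 = 3828 > UCL.

1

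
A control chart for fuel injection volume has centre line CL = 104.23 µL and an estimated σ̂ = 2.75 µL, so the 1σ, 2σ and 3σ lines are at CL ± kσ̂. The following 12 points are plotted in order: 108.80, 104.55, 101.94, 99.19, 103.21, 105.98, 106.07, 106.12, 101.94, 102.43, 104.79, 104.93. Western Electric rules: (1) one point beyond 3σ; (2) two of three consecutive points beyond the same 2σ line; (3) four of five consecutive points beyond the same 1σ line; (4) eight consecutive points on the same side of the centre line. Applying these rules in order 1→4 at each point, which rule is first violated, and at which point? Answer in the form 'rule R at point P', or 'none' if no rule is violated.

Zone of each point (C = within 1σ̂, B = 1σ̂–2σ̂, A = 2σ̂–3σ̂, * = beyond 3σ̂; sign = side of CL): 1:+B, 2:+C, 3:-C, 4:-B, 5:-C, 6:+C, 7:+C, 8:+C, 9:-C, 10:-C, 11:+C, 12:+C
No rule fires across all 12 points.

none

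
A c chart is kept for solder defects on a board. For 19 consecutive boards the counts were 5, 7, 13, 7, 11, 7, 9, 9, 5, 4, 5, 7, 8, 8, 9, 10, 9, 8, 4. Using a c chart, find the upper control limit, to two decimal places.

15.92

c̄ = (5 + 7 + 13 + 7 + 11 + 7 + 9 + 9 + 5 + 4 + 5 + 7 + 8 + 8 + 9 + 10 + 9 + 8 + 4) / 19 = 145 / 19 = 7.6316
UCL = c̄ + 3√c̄ = 7.6316 + 3 × √7.6316 = 7.6316 + 3 × 2.7625 = 15.9192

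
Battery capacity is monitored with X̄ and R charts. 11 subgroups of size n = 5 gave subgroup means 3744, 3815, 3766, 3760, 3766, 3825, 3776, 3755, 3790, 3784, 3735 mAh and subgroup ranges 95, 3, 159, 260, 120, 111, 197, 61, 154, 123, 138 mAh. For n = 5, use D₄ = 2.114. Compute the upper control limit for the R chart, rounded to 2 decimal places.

R̄ = (95 + 3 + 159 + 260 + 120 + 111 + 197 + 61 + 154 + 123 + 138) / 11 = 1421.0000 / 11 = 129.1818
UCL_R = D₄·R̄ = 2.114 × 129.1818 = 273.0904

273.09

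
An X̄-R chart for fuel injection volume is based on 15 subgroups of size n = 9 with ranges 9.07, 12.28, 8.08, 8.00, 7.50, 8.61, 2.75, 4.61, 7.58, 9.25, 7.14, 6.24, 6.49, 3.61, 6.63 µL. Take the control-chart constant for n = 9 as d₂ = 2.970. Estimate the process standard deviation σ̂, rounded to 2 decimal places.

2.42

R̄ = (9.07 + 12.28 + 8.08 + 8.00 + 7.50 + 8.61 + 2.75 + 4.61 + 7.58 + 9.25 + 7.14 + 6.24 + 6.49 + 3.61 + 6.63) / 15 = 7.1893
σ̂ = R̄ / d₂ = 7.1893 / 2.970 = 2.4207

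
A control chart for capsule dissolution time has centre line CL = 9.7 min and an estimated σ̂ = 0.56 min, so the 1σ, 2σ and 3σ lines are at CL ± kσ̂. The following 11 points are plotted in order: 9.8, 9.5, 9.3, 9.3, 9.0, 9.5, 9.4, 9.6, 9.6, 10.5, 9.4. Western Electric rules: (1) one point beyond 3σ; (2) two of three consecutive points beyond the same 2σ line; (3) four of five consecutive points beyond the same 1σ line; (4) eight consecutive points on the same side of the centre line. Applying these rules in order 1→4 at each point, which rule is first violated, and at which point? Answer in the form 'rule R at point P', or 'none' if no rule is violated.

Zone of each point (C = within 1σ̂, B = 1σ̂–2σ̂, A = 2σ̂–3σ̂, * = beyond 3σ̂; sign = side of CL): 1:+C, 2:-C, 3:-C, 4:-C, 5:-B, 6:-C, 7:-C, 8:-C, 9:-C, 10:+B, 11:-C
Rule 4 (eight consecutive points on the same side of the centre line) is satisfied at point 9.

rule 4 at point 9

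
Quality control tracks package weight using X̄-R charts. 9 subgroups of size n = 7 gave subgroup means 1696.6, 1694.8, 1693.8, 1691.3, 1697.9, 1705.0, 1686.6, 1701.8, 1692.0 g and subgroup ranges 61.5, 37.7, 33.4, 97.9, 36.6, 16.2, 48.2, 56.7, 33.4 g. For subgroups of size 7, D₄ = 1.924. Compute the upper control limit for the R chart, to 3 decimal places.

90.129

R̄ = (61.5 + 37.7 + 33.4 + 97.9 + 36.6 + 16.2 + 48.2 + 56.7 + 33.4) / 9 = 421.6000 / 9 = 46.8444
UCL_R = D₄·R̄ = 1.924 × 46.8444 = 90.1287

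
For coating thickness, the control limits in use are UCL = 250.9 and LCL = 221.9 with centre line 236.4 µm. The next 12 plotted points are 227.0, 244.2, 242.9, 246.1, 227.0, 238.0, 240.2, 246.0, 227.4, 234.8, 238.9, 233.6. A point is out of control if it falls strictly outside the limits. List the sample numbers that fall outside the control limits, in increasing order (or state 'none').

All 12 points lie within [221.9, 250.9].

none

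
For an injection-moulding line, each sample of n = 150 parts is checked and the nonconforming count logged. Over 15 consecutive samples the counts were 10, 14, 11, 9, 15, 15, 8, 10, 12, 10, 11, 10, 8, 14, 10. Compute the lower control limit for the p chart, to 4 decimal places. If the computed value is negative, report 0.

p̄ = Σdᵢ / (k·n) = 167 / (15 × 150) = 0.07422
LCL = p̄ − 3·√(p̄(1−p̄)/n) = 0.07422 − 3 × 0.02140 = 0.01001

0.0100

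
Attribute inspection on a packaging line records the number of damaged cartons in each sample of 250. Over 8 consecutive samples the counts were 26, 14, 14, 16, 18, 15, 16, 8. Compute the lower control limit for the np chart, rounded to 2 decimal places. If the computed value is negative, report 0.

p̄ = Σdᵢ / (k·n) = 127 / (8 × 250) = 0.06350
LCL = np̄ − 3·√(np̄(1−p̄)) = 15.8750 − 3 × 3.8558 = 4.3077

4.31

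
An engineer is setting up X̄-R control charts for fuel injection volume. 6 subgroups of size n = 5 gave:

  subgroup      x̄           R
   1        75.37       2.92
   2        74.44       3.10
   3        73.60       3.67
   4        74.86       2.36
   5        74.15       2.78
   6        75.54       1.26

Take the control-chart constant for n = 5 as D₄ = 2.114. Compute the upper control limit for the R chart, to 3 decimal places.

R̄ = (2.92 + 3.10 + 3.67 + 2.36 + 2.78 + 1.26) / 6 = 16.0900 / 6 = 2.6817
UCL_R = D₄·R̄ = 2.114 × 2.6817 = 5.6690

5.669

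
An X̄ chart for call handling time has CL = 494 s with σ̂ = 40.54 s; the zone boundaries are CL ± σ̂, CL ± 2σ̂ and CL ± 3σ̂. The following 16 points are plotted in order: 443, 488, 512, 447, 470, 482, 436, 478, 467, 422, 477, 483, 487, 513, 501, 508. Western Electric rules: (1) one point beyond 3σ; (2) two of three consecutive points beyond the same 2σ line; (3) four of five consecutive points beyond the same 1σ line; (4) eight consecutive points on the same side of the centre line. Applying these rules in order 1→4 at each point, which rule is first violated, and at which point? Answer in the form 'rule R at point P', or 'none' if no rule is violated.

Zone of each point (C = within 1σ̂, B = 1σ̂–2σ̂, A = 2σ̂–3σ̂, * = beyond 3σ̂; sign = side of CL): 1:-B, 2:-C, 3:+C, 4:-B, 5:-C, 6:-C, 7:-B, 8:-C, 9:-C, 10:-B, 11:-C, 12:-C, 13:-C, 14:+C, 15:+C, 16:+C
Rule 4 (eight consecutive points on the same side of the centre line) is satisfied at point 11.

rule 4 at point 11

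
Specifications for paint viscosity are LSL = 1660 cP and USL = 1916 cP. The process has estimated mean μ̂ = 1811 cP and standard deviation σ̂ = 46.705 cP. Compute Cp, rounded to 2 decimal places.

Cp = (USL − LSL) / (6σ̂) = (1916 − 1660) / (6 × 46.705) = 256.0000 / 280.2300 = 0.9135

0.91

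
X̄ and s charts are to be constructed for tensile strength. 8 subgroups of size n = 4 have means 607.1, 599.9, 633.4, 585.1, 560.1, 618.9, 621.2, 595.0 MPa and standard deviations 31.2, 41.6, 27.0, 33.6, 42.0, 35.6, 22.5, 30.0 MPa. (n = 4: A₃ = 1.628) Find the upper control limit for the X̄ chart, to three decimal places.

656.210

X̄̄ = (607.1 + 599.9 + 633.4 + 585.1 + 560.1 + 618.9 + 621.2 + 595.0) / 8 = 602.5875
s̄ = (31.2 + 41.6 + 27.0 + 33.6 + 42.0 + 35.6 + 22.5 + 30.0) / 8 = 32.9375
UCL = X̄̄ + A₃·s̄ = 602.5875 + 1.628 × 32.9375 = 656.2097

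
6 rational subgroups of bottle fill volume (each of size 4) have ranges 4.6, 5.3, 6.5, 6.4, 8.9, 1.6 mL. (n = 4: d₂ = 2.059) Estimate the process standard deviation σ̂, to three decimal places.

2.695

R̄ = (4.6 + 5.3 + 6.5 + 6.4 + 8.9 + 1.6) / 6 = 5.5500
σ̂ = R̄ / d₂ = 5.5500 / 2.059 = 2.6955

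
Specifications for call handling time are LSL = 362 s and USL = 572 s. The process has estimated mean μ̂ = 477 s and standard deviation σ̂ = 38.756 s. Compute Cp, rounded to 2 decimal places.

0.90

Cp = (USL − LSL) / (6σ̂) = (572 − 362) / (6 × 38.756) = 210.0000 / 232.5360 = 0.9031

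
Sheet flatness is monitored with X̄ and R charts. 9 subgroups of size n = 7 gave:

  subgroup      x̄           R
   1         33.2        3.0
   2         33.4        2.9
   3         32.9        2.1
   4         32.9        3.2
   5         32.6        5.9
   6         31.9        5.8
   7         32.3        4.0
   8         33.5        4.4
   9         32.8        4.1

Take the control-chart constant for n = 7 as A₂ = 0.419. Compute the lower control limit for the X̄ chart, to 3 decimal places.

X̄̄ = (33.2 + 33.4 + 32.9 + 32.9 + 32.6 + 31.9 + 32.3 + 33.5 + 32.8) / 9 = 295.5000 / 9 = 32.8333
R̄ = (3.0 + 2.9 + 2.1 + 3.2 + 5.9 + 5.8 + 4.0 + 4.4 + 4.1) / 9 = 35.4000 / 9 = 3.9333
LCL = X̄̄ − A₂·R̄ = 32.8333 − 0.419 × 3.9333 = 31.1853

31.185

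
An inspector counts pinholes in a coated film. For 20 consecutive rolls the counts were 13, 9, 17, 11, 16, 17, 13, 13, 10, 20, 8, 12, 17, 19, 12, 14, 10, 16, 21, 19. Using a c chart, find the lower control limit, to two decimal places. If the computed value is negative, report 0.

c̄ = (13 + 9 + 17 + 11 + 16 + 17 + 13 + 13 + 10 + 20 + 8 + 12 + 17 + 19 + 12 + 14 + 10 + 16 + 21 + 19) / 20 = 287 / 20 = 14.3500
LCL = c̄ − 3√c̄ = 14.3500 − 3 × 3.7881 = 2.9856

2.99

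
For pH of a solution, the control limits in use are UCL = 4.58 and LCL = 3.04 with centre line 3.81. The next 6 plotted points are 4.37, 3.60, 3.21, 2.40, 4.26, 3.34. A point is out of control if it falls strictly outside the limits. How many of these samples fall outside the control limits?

1

Compare each point to [3.04, 4.58]: sample 4 = 2.40 < LCL.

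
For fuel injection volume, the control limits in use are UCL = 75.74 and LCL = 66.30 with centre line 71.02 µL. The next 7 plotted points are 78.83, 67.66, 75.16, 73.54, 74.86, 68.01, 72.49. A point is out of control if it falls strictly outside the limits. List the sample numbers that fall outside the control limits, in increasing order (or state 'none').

Compare each point to [66.30, 75.74]: sample 1 = 78.83 > UCL.

1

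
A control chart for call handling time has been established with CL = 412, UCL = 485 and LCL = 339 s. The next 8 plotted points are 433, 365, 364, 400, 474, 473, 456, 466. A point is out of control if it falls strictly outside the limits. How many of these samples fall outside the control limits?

0

All 8 points lie within [339, 485].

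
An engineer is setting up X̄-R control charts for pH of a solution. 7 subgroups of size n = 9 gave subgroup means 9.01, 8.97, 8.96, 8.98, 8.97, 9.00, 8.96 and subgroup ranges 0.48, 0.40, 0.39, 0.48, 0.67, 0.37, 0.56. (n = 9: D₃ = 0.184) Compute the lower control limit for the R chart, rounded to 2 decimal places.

0.09

R̄ = (0.48 + 0.40 + 0.39 + 0.48 + 0.67 + 0.37 + 0.56) / 7 = 3.3500 / 7 = 0.4786
LCL_R = D₃·R̄ = 0.184 × 0.4786 = 0.0881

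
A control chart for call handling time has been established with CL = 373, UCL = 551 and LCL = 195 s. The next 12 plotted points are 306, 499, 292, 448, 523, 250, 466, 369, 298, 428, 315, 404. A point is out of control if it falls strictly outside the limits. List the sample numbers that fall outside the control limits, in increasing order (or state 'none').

none

All 12 points lie within [195, 551].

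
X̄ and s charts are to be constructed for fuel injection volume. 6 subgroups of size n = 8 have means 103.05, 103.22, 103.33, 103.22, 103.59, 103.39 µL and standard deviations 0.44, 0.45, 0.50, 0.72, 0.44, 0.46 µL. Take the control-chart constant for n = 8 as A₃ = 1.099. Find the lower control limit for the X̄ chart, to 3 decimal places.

X̄̄ = (103.05 + 103.22 + 103.33 + 103.22 + 103.59 + 103.39) / 6 = 103.3000
s̄ = (0.44 + 0.45 + 0.50 + 0.72 + 0.44 + 0.46) / 6 = 0.5017
LCL = X̄̄ − A₃·s̄ = 103.3000 − 1.099 × 0.5017 = 102.7487

102.749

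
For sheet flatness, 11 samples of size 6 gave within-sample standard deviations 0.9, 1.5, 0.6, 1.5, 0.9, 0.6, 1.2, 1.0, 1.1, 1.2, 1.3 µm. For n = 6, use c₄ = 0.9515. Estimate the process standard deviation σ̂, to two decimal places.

1.13

s̄ = (0.9 + 1.5 + 0.6 + 1.5 + 0.9 + 0.6 + 1.2 + 1.0 + 1.1 + 1.2 + 1.3) / 11 = 1.0727
σ̂ = s̄ / c₄ = 1.0727 / 0.9515 = 1.1274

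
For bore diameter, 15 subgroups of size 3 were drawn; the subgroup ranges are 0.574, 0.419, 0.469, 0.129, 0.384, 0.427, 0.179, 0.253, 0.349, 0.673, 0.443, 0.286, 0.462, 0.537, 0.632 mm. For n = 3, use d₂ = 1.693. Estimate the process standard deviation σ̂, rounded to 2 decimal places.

R̄ = (0.574 + 0.419 + 0.469 + 0.129 + 0.384 + 0.427 + 0.179 + 0.253 + 0.349 + 0.673 + 0.443 + 0.286 + 0.462 + 0.537 + 0.632) / 15 = 0.4144
σ̂ = R̄ / d₂ = 0.4144 / 1.693 = 0.2448

0.24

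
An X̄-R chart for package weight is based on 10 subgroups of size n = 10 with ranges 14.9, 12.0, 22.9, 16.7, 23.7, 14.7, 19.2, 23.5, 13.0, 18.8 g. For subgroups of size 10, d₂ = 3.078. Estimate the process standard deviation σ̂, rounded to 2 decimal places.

R̄ = (14.9 + 12.0 + 22.9 + 16.7 + 23.7 + 14.7 + 19.2 + 23.5 + 13.0 + 18.8) / 10 = 17.9400
σ̂ = R̄ / d₂ = 17.9400 / 3.078 = 5.8285

5.83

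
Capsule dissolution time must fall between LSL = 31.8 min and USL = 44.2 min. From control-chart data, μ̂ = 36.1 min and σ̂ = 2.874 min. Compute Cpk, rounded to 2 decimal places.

Cpu = (USL − μ̂) / (3σ̂) = (44.2 − 36.1) / (3 × 2.874) = 0.9395; Cpl = (μ̂ − LSL) / (3σ̂) = (36.1 − 31.8) / (3 × 2.874) = 0.4987; Cpk = min(Cpu, Cpl) = 0.4987

0.50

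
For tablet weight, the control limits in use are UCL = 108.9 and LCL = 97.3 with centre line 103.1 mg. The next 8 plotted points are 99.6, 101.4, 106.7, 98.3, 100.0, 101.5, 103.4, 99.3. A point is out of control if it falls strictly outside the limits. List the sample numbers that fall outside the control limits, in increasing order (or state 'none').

All 8 points lie within [97.3, 108.9].

none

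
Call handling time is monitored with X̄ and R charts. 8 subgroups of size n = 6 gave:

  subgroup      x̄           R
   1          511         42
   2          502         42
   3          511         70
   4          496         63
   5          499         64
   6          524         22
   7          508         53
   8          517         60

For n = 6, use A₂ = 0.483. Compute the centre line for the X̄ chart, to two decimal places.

508.50

X̄̄ = (511 + 502 + 511 + 496 + 499 + 524 + 508 + 517) / 8 = 4068.0000 / 8 = 508.5000
CL = X̄̄ = 508.5000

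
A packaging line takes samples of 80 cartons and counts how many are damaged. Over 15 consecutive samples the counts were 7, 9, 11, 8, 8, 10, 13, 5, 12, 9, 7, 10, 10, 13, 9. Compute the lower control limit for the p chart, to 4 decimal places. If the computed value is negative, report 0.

p̄ = Σdᵢ / (k·n) = 141 / (15 × 80) = 0.11750
LCL = p̄ − 3·√(p̄(1−p̄)/n) = 0.11750 − 3 × 0.03600 = 0.00949

0.0095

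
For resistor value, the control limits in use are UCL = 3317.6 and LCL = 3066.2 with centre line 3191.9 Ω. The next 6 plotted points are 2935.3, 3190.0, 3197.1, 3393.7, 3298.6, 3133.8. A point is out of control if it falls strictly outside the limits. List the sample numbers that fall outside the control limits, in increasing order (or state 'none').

Compare each point to [3066.2, 3317.6]: sample 1 = 2935.3 < LCL; sample 4 = 3393.7 > UCL.

1, 4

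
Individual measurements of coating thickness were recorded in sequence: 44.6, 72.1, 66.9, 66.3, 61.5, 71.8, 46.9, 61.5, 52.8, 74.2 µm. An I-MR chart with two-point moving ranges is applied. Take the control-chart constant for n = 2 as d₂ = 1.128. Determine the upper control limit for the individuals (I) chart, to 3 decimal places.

96.730

X̄ = (44.6 + 72.1 + 66.9 + 66.3 + 61.5 + 71.8 + 46.9 + 61.5 + 52.8 + 74.2) / 10 = 61.8600
Moving ranges: 27.5, 5.2, 0.6, 4.8, 10.3, 24.9, 14.6, 8.7, 21.4; M̄R̄ = 118.0000 / 9 = 13.1111
UCL = X̄ + 3·M̄R̄/d₂ = 61.8600 + 3 × 13.1111 / 1.128 = 96.7300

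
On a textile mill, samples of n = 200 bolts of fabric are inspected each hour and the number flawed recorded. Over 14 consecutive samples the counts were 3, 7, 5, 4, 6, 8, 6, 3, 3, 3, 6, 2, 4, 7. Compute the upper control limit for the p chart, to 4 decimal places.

0.0563

p̄ = Σdᵢ / (k·n) = 67 / (14 × 200) = 0.02393
UCL = p̄ + 3·√(p̄(1−p̄)/n) = 0.02393 + 3 × √(0.02393×0.97607/200) = 0.02393 + 3 × 0.01081 = 0.05635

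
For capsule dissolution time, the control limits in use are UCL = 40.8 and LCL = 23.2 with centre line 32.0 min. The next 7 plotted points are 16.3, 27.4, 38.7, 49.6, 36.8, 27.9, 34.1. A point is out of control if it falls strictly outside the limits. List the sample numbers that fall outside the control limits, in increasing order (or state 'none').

Compare each point to [23.2, 40.8]: sample 1 = 16.3 < LCL; sample 4 = 49.6 > UCL.

1, 4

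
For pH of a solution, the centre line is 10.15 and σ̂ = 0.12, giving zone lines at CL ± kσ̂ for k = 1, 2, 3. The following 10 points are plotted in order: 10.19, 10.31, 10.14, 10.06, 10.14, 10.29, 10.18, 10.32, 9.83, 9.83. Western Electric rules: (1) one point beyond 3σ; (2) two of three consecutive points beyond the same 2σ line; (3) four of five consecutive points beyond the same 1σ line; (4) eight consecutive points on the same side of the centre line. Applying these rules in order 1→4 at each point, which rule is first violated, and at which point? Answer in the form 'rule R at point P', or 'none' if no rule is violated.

rule 2 at point 10

Zone of each point (C = within 1σ̂, B = 1σ̂–2σ̂, A = 2σ̂–3σ̂, * = beyond 3σ̂; sign = side of CL): 1:+C, 2:+B, 3:-C, 4:-C, 5:-C, 6:+B, 7:+C, 8:+B, 9:-A, 10:-A
Rule 2 (two of three consecutive points beyond the same 2σ limit) is satisfied at point 10.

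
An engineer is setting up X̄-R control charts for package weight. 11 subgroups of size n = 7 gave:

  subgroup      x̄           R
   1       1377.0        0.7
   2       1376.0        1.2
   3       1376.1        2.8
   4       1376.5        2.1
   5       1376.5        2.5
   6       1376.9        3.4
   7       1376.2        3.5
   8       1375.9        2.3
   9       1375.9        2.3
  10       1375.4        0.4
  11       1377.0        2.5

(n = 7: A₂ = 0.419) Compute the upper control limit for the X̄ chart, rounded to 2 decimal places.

1377.21

X̄̄ = (1377.0 + 1376.0 + 1376.1 + 1376.5 + 1376.5 + 1376.9 + 1376.2 + 1375.9 + 1375.9 + 1375.4 + 1377.0) / 11 = 15139.4000 / 11 = 1376.3091
R̄ = (0.7 + 1.2 + 2.8 + 2.1 + 2.5 + 3.4 + 3.5 + 2.3 + 2.3 + 0.4 + 2.5) / 11 = 23.7000 / 11 = 2.1545
UCL = X̄̄ + A₂·R̄ = 1376.3091 + 0.419 × 2.1545 = 1377.2118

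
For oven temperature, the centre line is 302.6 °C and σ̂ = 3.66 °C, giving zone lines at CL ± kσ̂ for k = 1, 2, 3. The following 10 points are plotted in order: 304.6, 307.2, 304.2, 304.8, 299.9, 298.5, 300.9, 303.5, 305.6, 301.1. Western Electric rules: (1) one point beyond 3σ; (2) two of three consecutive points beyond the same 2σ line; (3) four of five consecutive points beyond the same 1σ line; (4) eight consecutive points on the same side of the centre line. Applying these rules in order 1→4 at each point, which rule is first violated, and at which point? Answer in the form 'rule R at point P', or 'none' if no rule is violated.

none

Zone of each point (C = within 1σ̂, B = 1σ̂–2σ̂, A = 2σ̂–3σ̂, * = beyond 3σ̂; sign = side of CL): 1:+C, 2:+B, 3:+C, 4:+C, 5:-C, 6:-B, 7:-C, 8:+C, 9:+C, 10:-C
No rule fires across all 10 points.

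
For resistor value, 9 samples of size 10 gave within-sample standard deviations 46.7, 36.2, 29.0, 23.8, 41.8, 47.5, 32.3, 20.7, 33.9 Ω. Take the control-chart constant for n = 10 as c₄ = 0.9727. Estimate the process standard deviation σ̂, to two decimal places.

s̄ = (46.7 + 36.2 + 29.0 + 23.8 + 41.8 + 47.5 + 32.3 + 20.7 + 33.9) / 9 = 34.6556
σ̂ = s̄ / c₄ = 34.6556 / 0.9727 = 35.6282

35.63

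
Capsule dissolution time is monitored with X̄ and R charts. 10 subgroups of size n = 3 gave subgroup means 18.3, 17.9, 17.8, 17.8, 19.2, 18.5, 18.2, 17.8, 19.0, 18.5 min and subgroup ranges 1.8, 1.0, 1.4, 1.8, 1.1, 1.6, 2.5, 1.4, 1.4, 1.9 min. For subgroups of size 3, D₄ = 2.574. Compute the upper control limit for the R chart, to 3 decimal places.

4.093

R̄ = (1.8 + 1.0 + 1.4 + 1.8 + 1.1 + 1.6 + 2.5 + 1.4 + 1.4 + 1.9) / 10 = 15.9000 / 10 = 1.5900
UCL_R = D₄·R̄ = 2.574 × 1.5900 = 4.0927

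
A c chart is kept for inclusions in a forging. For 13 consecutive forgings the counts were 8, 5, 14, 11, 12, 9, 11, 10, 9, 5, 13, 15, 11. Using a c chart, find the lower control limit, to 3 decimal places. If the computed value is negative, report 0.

c̄ = (8 + 5 + 14 + 11 + 12 + 9 + 11 + 10 + 9 + 5 + 13 + 15 + 11) / 13 = 133 / 13 = 10.2308
LCL = c̄ − 3√c̄ = 10.2308 − 3 × 3.1986 = 0.6351

0.635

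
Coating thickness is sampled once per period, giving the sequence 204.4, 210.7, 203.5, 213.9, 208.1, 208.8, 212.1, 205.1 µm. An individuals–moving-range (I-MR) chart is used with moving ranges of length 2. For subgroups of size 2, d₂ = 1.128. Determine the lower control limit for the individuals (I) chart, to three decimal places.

X̄ = (204.4 + 210.7 + 203.5 + 213.9 + 208.1 + 208.8 + 212.1 + 205.1) / 8 = 208.3250
Moving ranges: 6.3, 7.2, 10.4, 5.8, 0.7, 3.3, 7.0; M̄R̄ = 40.7000 / 7 = 5.8143
LCL = X̄ − 3·M̄R̄/d₂ = 208.3250 − 3 × 5.8143 / 1.128 = 192.8615

192.861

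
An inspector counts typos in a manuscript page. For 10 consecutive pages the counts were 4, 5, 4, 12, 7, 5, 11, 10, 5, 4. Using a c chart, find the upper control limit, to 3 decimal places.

14.465

c̄ = (4 + 5 + 4 + 12 + 7 + 5 + 11 + 10 + 5 + 4) / 10 = 67 / 10 = 6.7000
UCL = c̄ + 3√c̄ = 6.7000 + 3 × √6.7000 = 6.7000 + 3 × 2.5884 = 14.4653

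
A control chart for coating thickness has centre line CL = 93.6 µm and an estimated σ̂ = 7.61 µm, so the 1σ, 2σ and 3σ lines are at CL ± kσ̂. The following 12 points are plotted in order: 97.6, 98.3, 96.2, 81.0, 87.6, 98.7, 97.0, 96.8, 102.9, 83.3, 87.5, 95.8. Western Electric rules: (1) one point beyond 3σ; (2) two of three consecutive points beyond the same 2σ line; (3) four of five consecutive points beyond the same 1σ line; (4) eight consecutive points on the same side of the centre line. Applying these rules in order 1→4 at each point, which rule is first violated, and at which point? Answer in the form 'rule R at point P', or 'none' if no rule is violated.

none

Zone of each point (C = within 1σ̂, B = 1σ̂–2σ̂, A = 2σ̂–3σ̂, * = beyond 3σ̂; sign = side of CL): 1:+C, 2:+C, 3:+C, 4:-B, 5:-C, 6:+C, 7:+C, 8:+C, 9:+B, 10:-B, 11:-C, 12:+C
No rule fires across all 12 points.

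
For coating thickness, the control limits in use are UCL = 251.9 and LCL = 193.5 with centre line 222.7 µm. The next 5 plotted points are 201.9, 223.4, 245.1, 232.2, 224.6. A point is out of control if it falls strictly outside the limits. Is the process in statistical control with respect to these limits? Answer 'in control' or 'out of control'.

in control

All 5 points lie within [193.5, 251.9].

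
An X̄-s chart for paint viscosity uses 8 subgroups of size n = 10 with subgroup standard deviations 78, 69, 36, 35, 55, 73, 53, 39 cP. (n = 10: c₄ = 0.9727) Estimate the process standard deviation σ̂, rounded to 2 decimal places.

56.29

s̄ = (78 + 69 + 36 + 35 + 55 + 73 + 53 + 39) / 8 = 54.7500
σ̂ = s̄ / c₄ = 54.7500 / 0.9727 = 56.2866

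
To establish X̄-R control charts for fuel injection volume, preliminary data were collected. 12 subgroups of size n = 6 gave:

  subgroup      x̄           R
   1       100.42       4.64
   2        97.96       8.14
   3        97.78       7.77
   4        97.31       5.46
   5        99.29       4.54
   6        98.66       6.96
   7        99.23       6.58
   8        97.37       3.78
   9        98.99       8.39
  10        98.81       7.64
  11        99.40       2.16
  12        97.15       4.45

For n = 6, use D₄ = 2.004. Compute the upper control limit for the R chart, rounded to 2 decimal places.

R̄ = (4.64 + 8.14 + 7.77 + 5.46 + 4.54 + 6.96 + 6.58 + 3.78 + 8.39 + 7.64 + 2.16 + 4.45) / 12 = 70.5100 / 12 = 5.8758
UCL_R = D₄·R̄ = 2.004 × 5.8758 = 11.7752

11.78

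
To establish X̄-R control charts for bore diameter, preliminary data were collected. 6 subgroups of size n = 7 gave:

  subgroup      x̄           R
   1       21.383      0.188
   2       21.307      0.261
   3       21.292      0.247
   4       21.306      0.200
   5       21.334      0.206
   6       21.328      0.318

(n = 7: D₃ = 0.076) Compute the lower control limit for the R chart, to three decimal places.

0.018

R̄ = (0.188 + 0.261 + 0.247 + 0.200 + 0.206 + 0.318) / 6 = 1.4200 / 6 = 0.2367
LCL_R = D₃·R̄ = 0.076 × 0.2367 = 0.0180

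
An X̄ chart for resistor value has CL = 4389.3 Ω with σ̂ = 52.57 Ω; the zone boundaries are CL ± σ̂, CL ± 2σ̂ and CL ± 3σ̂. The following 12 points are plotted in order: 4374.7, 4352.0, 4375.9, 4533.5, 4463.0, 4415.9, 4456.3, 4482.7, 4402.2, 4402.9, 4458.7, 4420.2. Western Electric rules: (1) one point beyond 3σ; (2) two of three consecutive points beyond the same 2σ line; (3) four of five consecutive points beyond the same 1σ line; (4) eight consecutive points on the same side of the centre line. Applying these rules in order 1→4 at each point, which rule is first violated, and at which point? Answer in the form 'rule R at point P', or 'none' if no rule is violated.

Zone of each point (C = within 1σ̂, B = 1σ̂–2σ̂, A = 2σ̂–3σ̂, * = beyond 3σ̂; sign = side of CL): 1:-C, 2:-C, 3:-C, 4:+A, 5:+B, 6:+C, 7:+B, 8:+B, 9:+C, 10:+C, 11:+B, 12:+C
Rule 3 (four of five consecutive points beyond the same 1σ limit) is satisfied at point 8.

rule 3 at point 8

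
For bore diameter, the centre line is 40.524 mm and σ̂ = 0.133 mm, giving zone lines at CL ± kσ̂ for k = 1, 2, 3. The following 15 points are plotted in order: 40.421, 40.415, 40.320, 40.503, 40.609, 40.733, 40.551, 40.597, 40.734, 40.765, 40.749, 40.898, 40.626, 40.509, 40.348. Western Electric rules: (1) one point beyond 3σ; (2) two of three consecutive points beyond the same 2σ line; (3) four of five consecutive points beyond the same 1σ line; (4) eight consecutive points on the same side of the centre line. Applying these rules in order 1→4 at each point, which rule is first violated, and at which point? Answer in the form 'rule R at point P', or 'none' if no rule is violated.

Zone of each point (C = within 1σ̂, B = 1σ̂–2σ̂, A = 2σ̂–3σ̂, * = beyond 3σ̂; sign = side of CL): 1:-C, 2:-C, 3:-B, 4:-C, 5:+C, 6:+B, 7:+C, 8:+C, 9:+B, 10:+B, 11:+B, 12:+A, 13:+C, 14:-C, 15:-B
Rule 3 (four of five consecutive points beyond the same 1σ limit) is satisfied at point 12.

rule 3 at point 12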